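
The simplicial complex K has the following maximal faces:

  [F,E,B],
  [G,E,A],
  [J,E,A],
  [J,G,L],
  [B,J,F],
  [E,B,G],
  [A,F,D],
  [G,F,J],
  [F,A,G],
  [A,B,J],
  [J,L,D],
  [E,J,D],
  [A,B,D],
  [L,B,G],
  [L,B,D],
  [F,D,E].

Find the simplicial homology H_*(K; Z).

Fix the vertex order A < B < D < E < F < G < J < L and write every simplex with vertices in increasing order. Then dim K = 2 and the simplices of K are:

  0-simplices (8): A, B, D, E, F, G, J, L
  1-simplices (24): AB, AD, AE, AF, AG, AJ, BD, BE, BF, BG, BJ, BL, DE, DF, DJ, DL, EF, EG, EJ, FG, FJ, GJ, GL, JL
  2-simplices (16): ABD, ABJ, ADF, AEG, AEJ, AFG, BDL, BEF, BEG, BFJ, BGL, DEF, DEJ, DJL, FGJ, GJL

so the chain groups are C_0 ≅ Z^8, C_1 ≅ Z^24, C_2 ≅ Z^16.

The boundary map ∂_1: C_1 → C_0 is given by ∂[p,q] = [q] − [p]. For instance
  ∂DE = E − D.
The 8×24 boundary matrix has rank 7 and Smith normal form diag(1,1,1,1,1,1,1).

The boundary map ∂_2: C_2 → C_1 acts by ∂[p,q,r] = [q,r] − [p,r] + [p,q]. For instance
  ∂DEJ = EJ − DJ + DE,
  ∂GJL = JL − GL + GJ.
The 24×16 boundary matrix has rank 15 and Smith normal form diag(1,1,1,1,1,1,1,1,1,1,1,1,1,1,1).

From H_k ≅ ker(∂_k) / im(∂_{k+1}) we obtain:

  H_0: rank C_0 − rank ∂_1 = 8 − 7 = 1, and the invariant factors of ∂_1 are all 1, so H_0 = Z.
  H_1: rank ker ∂_1 − rank ∂_2 = (24 − 7) − 15 = 2, and the invariant factors of ∂_2 are all 1, so H_1 = Z^2.
  H_2: rank ker ∂_2 − rank ∂_3 = (16 − 15) − 0 = 1, and there is no ∂_3, so H_2 = Z.

H_0 ≅ Z,  H_1 ≅ Z^2,  H_2 ≅ Z.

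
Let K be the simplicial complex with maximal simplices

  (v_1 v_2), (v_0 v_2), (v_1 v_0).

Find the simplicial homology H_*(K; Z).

Fix the vertex order v_0 < v_1 < v_2 and write every simplex with vertices in increasing order. Then dim K = 1 and the simplices of K are:

  0-simplices (3): [v_0], [v_1], [v_2]
  1-simplices (3): [v_0,v_1], [v_0,v_2], [v_1,v_2]

giving chain groups C_0 ≅ Z^3, C_1 ≅ Z^3.

The boundary map ∂_1: C_1 → C_0 maps an edge to its endpoints' difference, ∂[p,q] = q − p.
The resulting 3×3 matrix has rank 2, and its Smith normal form has invariant factors (1,1).

Computing H_k = (kernel of ∂_k) / (image of ∂_{k+1}):

  H_0: rank C_0 − rank ∂_1 = 3 − 2 = 1, and the invariant factors of ∂_1 are all 1, so H_0 = Z.
  H_1: rank ker ∂_1 − rank ∂_2 = (3 − 2) − 0 = 1, and there is no ∂_2, so H_1 = Z.

(K is a triangulation of the circle S^1.)

H_0 ≅ Z,  H_1 ≅ Z.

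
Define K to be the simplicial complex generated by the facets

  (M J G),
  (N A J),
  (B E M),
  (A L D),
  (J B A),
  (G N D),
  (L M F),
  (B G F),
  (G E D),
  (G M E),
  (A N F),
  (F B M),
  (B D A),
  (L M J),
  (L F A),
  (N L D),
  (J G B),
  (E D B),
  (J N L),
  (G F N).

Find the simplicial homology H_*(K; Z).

Fix the vertex order A < B < D < E < F < G < J < L < M < N and write every simplex with vertices in increasing order. Then dim K = 2 and the simplices of K are:

  0-simplices (10): A, B, D, E, F, G, J, L, M, N
  1-simplices (30): AB, AD, AF, AJ, AL, AN, BD, BE, BF, BG, BJ, BM, DE, DG, DL, DN, EG, EM, FG, FL, FM, FN, GJ, GM, GN, JL, JM, JN, LM, LN
  2-simplices (20): ABD, ABJ, ADL, AFL, AFN, AJN, BDE, BEM, BFG, BFM, BGJ, DEG, DGN, DLN, EGM, FGN, FLM, GJM, JLM, JLN

giving chain groups C_0 ≅ Z^10, C_1 ≅ Z^30, C_2 ≅ Z^20.

Boundary ∂_1: C_1 → C_0 sends each edge [p,q] (with p < q) to q − p. For instance
  ∂JN = N − J.
The 10×30 boundary matrix has rank 9 and Smith normal form diag(1,1,1,1,1,1,1,1,1).

Boundary ∂_2: C_2 → C_1 acts by ∂[p,q,r] = [q,r] − [p,r] + [p,q]. For instance
  ∂AFL = FL − AL + AF,
  ∂GJM = JM − GM + GJ.
The 30×20 boundary matrix has rank 20 and Smith normal form diag(1,1,1,1,1,1,1,1,1,1,1,1,1,1,1,1,1,1,1,2).

Reading off H_k = ker ∂_k / im ∂_{k+1}:

  H_0: rank C_0 − rank ∂_1 = 10 − 9 = 1, and the invariant factors of ∂_1 are all 1, so H_0 ≅ Z.
  H_1: rank ker ∂_1 − rank ∂_2 = (30 − 9) − 20 = 1, and ∂_2 has invariant factor 2 > 1, so H_1 ≅ Z × Z/2.
  H_2: rank ker ∂_2 − rank ∂_3 = (20 − 20) − 0 = 0, and there is no ∂_3, so H_2 ≅ 0.

H_0 ≅ Z,  H_1 ≅ Z × Z/2,  H_2 = 0.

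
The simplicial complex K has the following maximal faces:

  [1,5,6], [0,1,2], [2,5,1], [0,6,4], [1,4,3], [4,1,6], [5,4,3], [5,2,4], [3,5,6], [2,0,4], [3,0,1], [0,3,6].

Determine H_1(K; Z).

H_1 = Z/2.

We work with the vertex ordering 0 < 1 < 2 < 3 < 4 < 5 < 6. The simplices of K, each written with vertices in increasing order, are:

  0-simplices (7): [0], [1], [2], [3], [4], [5], [6]
  1-simplices (18): [0,1], [0,2], [0,3], [0,4], [0,6], [1,2], [1,3], [1,4], [1,5], [1,6], [2,4], [2,5], [3,4], [3,5], [3,6], [4,5], [4,6], [5,6]
  2-simplices (12): [0,1,2], [0,1,3], [0,2,4], [0,3,6], [0,4,6], [1,2,5], [1,3,4], [1,4,6], [1,5,6], [2,4,5], [3,4,5], [3,5,6]

so the chain groups are C_0 ≅ Z^7, C_1 ≅ Z^18, C_2 ≅ Z^12.

The boundary map ∂_1: C_1 → C_0 maps an edge to its endpoints' difference, ∂[p,q] = q − p. For instance
  ∂[4,5] = [5] − [4].
The resulting 7×18 matrix has rank 6, and its Smith normal form has invariant factors (1,1,1,1,1,1).

Boundary ∂_2: C_2 → C_1 acts by ∂[p,q,r] = [q,r] − [p,r] + [p,q]. For instance
  ∂[3,4,5] = [4,5] − [3,5] + [3,4],
  ∂[0,4,6] = [4,6] − [0,6] + [0,4].
This gives a 18×12 integer matrix of rank 12; reducing to Smith normal form yields diagonal entries (1,1,1,1,1,1,1,1,1,1,1,2).

Reading off H_k = ker ∂_k / im ∂_{k+1}:

  H_1: rank ker ∂_1 − rank ∂_2 = (18 − 6) − 12 = 0, and ∂_2 has invariant factor 2 > 1, so H_1 ≅ Z/2.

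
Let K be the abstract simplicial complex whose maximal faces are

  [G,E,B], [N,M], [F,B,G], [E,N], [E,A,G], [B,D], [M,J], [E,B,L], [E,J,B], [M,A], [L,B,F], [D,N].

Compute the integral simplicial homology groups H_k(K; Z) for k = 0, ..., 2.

Take the total order A < B < D < E < F < G < J < L < M < N on the vertex set. Then K (dimension 2) consists of the simplices:

  0-simplices (10): A, B, D, E, F, G, J, L, M, N
  1-simplices (18): AE, AG, AM, BD, BE, BF, BG, BJ, BL, DN, EG, EJ, EL, EN, FG, FL, JM, MN
  2-simplices (6): AEG, BEG, BEJ, BEL, BFG, BFL

so the chain groups are C_0 ≅ Z^10, C_1 ≅ Z^18, C_2 ≅ Z^6.

∂_1: C_1 → C_0 is given by ∂[p,q] = [q] − [p]. For instance
  ∂JM = M − J.
This gives a 10×18 integer matrix of rank 9; reducing to Smith normal form yields diagonal entries (1,1,1,1,1,1,1,1,1).

∂_2: C_2 → C_1 sends each 2-simplex [p,q,r] to [q,r] − [p,r] + [p,q]. For instance
  ∂BFL = FL − BL + BF,
  ∂BFG = FG − BG + BF.
The resulting 18×6 matrix has rank 6, and its Smith normal form has invariant factors (1,1,1,1,1,1).

From H_k ≅ ker(∂_k) / im(∂_{k+1}) we obtain:

  H_0: rank C_0 − rank ∂_1 = 10 − 9 = 1, and the invariant factors of ∂_1 are all 1, so H_0 = Z.
  H_1: rank ker ∂_1 − rank ∂_2 = (18 − 9) − 6 = 3, and the invariant factors of ∂_2 are all 1, so H_1 = Z^3.
  H_2: rank ker ∂_2 − rank ∂_3 = (6 − 6) − 0 = 0, and there is no ∂_3, so H_2 = 0.

As a check, the Euler characteristic is 10 − 18 + 6 = -2, which agrees with 1 − 3 + 0 = -2.

H_0 ≅ Z,  H_1 ≅ Z^3,  H_2 = 0.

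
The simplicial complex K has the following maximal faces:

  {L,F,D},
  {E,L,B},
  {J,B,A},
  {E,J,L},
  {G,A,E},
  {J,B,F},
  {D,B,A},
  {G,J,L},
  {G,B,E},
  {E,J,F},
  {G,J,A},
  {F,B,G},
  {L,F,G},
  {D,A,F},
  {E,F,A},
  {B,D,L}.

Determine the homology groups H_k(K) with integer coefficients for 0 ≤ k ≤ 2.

H_0 = Z,  H_1 = Z^2,  H_2 = Z.

Take the total order A < B < D < E < F < G < J < L on the vertex set. Then K (dimension 2) consists of the simplices:

  0-simplices (8): A, B, D, E, F, G, J, L
  1-simplices (24): AB, AD, AE, AF, AG, AJ, BD, BE, BF, BG, BJ, BL, DF, DL, EF, EG, EJ, EL, FG, FJ, FL, GJ, GL, JL
  2-simplices (16): ABD, ABJ, ADF, AEF, AEG, AGJ, BDL, BEG, BEL, BFG, BFJ, DFL, EFJ, EJL, FGL, GJL

so the chain groups are C_0 ≅ Z^8, C_1 ≅ Z^24, C_2 ≅ Z^16.

∂_1: C_1 → C_0 is given by ∂[p,q] = [q] − [p]. For instance
  ∂BG = G − B.
The resulting 8×24 matrix has rank 7, and its Smith normal form has invariant factors (1,1,1,1,1,1,1).

∂_2: C_2 → C_1 sends each 2-simplex [p,q,r] to [q,r] − [p,r] + [p,q]. For instance
  ∂BFJ = FJ − BJ + BF,
  ∂GJL = JL − GL + GJ.
This gives a 24×16 integer matrix of rank 15; reducing to Smith normal form yields diagonal entries (1,1,1,1,1,1,1,1,1,1,1,1,1,1,1).

Computing H_k = (kernel of ∂_k) / (image of ∂_{k+1}):

  H_0: rank C_0 − rank ∂_1 = 8 − 7 = 1, and the invariant factors of ∂_1 are all 1, so H_0 ≅ Z.
  H_1: rank ker ∂_1 − rank ∂_2 = (24 − 7) − 15 = 2, and the invariant factors of ∂_2 are all 1, so H_1 ≅ Z^2.
  H_2: rank ker ∂_2 − rank ∂_3 = (16 − 15) − 0 = 1, and there is no ∂_3, so H_2 ≅ Z.

(K is a triangulation of the torus T^2.)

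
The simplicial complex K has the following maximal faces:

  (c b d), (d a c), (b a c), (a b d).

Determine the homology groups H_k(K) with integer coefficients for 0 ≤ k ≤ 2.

H_0 ≅ Z,  H_1 = 0,  H_2 ≅ Z.

Take the total order a < b < c < d on the vertex set. Then K (dimension 2) consists of the simplices:

  0-simplices (4): a, b, c, d
  1-simplices (6): ab, ac, ad, bc, bd, cd
  2-simplices (4): abc, abd, acd, bcd

giving chain groups C_0 ≅ Z^4, C_1 ≅ Z^6, C_2 ≅ Z^4.

Boundary ∂_1: C_1 → C_0 maps an edge to its endpoints' difference, ∂[p,q] = q − p.
This gives a 4×6 integer matrix of rank 3; reducing to Smith normal form yields diagonal entries (1,1,1).

The boundary map ∂_2: C_2 → C_1 maps a triangle to the signed sum of its edges. For instance
  ∂bcd = cd − bd + bc,
  ∂abd = bd − ad + ab.
The 6×4 boundary matrix has rank 3 and Smith normal form diag(1,1,1).

Now H_k = ker ∂_k / im ∂_{k+1}, so:

  H_0: rank C_0 − rank ∂_1 = 4 − 3 = 1, and the invariant factors of ∂_1 are all 1, so H_0 ≅ Z.
  H_1: rank ker ∂_1 − rank ∂_2 = (6 − 3) − 3 = 0, and the invariant factors of ∂_2 are all 1, so H_1 ≅ 0.
  H_2: rank ker ∂_2 − rank ∂_3 = (4 − 3) − 0 = 1, and there is no ∂_3, so H_2 ≅ Z.

As a check, the Euler characteristic is 4 − 6 + 4 = 2, which agrees with 1 − 0 + 1 = 2.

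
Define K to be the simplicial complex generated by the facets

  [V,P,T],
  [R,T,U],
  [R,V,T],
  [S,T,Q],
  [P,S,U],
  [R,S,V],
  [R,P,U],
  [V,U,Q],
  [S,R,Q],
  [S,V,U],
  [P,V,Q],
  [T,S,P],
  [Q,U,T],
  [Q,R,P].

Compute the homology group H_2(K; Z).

Fix the vertex order P < Q < R < S < T < U < V and write every simplex with vertices in increasing order. Then dim K = 2 and the simplices of K are:

  0-simplices (7): P, Q, R, S, T, U, V
  1-simplices (21): PQ, PR, PS, PT, PU, PV, QR, QS, QT, QU, QV, RS, RT, RU, RV, ST, SU, SV, TU, TV, UV
  2-simplices (14): PQR, PQV, PRU, PST, PSU, PTV, QRS, QST, QTU, QUV, RSV, RTU, RTV, SUV

so the chain groups are C_0 ≅ Z^7, C_1 ≅ Z^21, C_2 ≅ Z^14.

∂_1: C_1 → C_0 maps an edge to its endpoints' difference, ∂[p,q] = q − p. For instance
  ∂SU = U − S.
The 7×21 boundary matrix has rank 6 and Smith normal form diag(1,1,1,1,1,1).

∂_2: C_2 → C_1 maps a triangle to the signed sum of its edges. For instance
  ∂PQR = QR − PR + PQ,
  ∂PST = ST − PT + PS.
As a 21×14 matrix over Z this has rank 13, with invariant factors (1,1,1,1,1,1,1,1,1,1,1,1,1).

Now H_k = ker ∂_k / im ∂_{k+1}, so:

  H_2: rank ker ∂_2 − rank ∂_3 = (14 − 13) − 0 = 1, and there is no ∂_3, so H_2 = Z.

(K is a triangulation of the torus T^2.)

H_2 ≅ Z.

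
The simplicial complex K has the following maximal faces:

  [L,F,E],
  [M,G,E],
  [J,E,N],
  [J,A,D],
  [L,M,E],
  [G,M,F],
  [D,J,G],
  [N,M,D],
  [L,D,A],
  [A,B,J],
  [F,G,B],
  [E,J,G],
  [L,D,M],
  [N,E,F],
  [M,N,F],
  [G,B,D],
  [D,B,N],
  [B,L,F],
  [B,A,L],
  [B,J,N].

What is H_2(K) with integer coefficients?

H_2 = 0.

Fix the vertex order A < B < D < E < F < G < J < L < M < N and write every simplex with vertices in increasing order. Then dim K = 2 and the simplices of K are:

  0-simplices (10): A, B, D, E, F, G, J, L, M, N
  1-simplices (30): AB, AD, AJ, AL, BD, BF, BG, BJ, BL, BN, DG, DJ, DL, DM, DN, EF, EG, EJ, EL, EM, EN, FG, FL, FM, FN, GJ, GM, JN, LM, MN
  2-simplices (20): ABJ, ABL, ADJ, ADL, BDG, BDN, BFG, BFL, BJN, DGJ, DLM, DMN, EFL, EFN, EGJ, EGM, EJN, ELM, FGM, FMN

giving chain groups C_0 ≅ Z^10, C_1 ≅ Z^30, C_2 ≅ Z^20.

The boundary map ∂_1: C_1 → C_0 sends each edge [p,q] (with p < q) to q − p.
This gives a 10×30 integer matrix of rank 9; reducing to Smith normal form yields diagonal entries (1,1,1,1,1,1,1,1,1).

∂_2: C_2 → C_1 maps a triangle to the signed sum of its edges. For instance
  ∂EGJ = GJ − EJ + EG,
  ∂BFL = FL − BL + BF.
As a 30×20 matrix over Z this has rank 20, with invariant factors (1,1,1,1,1,1,1,1,1,1,1,1,1,1,1,1,1,1,1,2).

Now H_k = ker ∂_k / im ∂_{k+1}, so:

  H_2: rank ker ∂_2 − rank ∂_3 = (20 − 20) − 0 = 0, and there is no ∂_3, so H_2 ≅ 0.

(K is a triangulation of the Klein bottle.)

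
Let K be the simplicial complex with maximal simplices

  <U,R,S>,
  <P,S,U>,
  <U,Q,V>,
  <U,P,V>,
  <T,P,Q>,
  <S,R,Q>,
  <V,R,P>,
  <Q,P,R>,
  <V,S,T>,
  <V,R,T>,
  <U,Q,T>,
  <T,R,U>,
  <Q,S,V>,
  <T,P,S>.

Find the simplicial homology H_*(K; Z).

H_0 = Z,  H_1 = Z^2,  H_2 = Z.

K has 7 vertices, 21 edges, 14 triangles.
rank ∂_0 = 0, rank ∂_1 = 6 ⇒ b_0 = 7 − 0 − 6 = 1; all invariant factors of ∂_1 are 1 so no torsion. So H_0 = Z.
rank ∂_1 = 6, rank ∂_2 = 13 ⇒ b_1 = 21 − 6 − 13 = 2; all invariant factors of ∂_2 are 1 so no torsion. So H_1 = Z^2.
rank ∂_2 = 13, rank ∂_3 = 0 ⇒ b_2 = 14 − 13 − 0 = 1. So H_2 = Z.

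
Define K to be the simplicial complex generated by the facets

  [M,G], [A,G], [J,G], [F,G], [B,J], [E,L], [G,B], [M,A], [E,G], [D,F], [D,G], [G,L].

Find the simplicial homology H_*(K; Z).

Order the vertices as A < B < D < E < F < G < J < L < M. Listing each simplex with vertices in this order, K has dimension 1 with simplices:

  0-simplices (9): A, B, D, E, F, G, J, L, M
  1-simplices (12): AG, AM, BG, BJ, DF, DG, EG, EL, FG, GJ, GL, GM

so the chain groups are C_0 ≅ Z^9, C_1 ≅ Z^12.

The boundary map ∂_1: C_1 → C_0 maps an edge to its endpoints' difference, ∂[p,q] = q − p. For instance
  ∂DF = F − D.
The 9×12 boundary matrix has rank 8 and Smith normal form diag(1,1,1,1,1,1,1,1).

From H_k ≅ ker(∂_k) / im(∂_{k+1}) we obtain:

  H_0: rank C_0 − rank ∂_1 = 9 − 8 = 1, and the invariant factors of ∂_1 are all 1, so H_0 ≅ Z.
  H_1: rank ker ∂_1 − rank ∂_2 = (12 − 8) − 0 = 4, and there is no ∂_2, so H_1 ≅ Z^4.

As a check, the Euler characteristic is 9 − 12 = -3, which agrees with 1 − 4 = -3.

H_0 ≅ Z,  H_1 ≅ Z^4.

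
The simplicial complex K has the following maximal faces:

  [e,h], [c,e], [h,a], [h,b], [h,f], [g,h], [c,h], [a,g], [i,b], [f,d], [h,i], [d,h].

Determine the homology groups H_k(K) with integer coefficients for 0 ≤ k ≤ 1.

H_0 = Z,  H_1 = Z^4.

Order the vertices as a < b < c < d < e < f < g < h < i. Listing each simplex with vertices in this order, K has dimension 1 with simplices:

  0-simplices (9): a, b, c, d, e, f, g, h, i
  1-simplices (12): ag, ah, bh, bi, ce, ch, df, dh, eh, fh, gh, hi

giving chain groups C_0 ≅ Z^9, C_1 ≅ Z^12.

The boundary map ∂_1: C_1 → C_0 maps an edge to its endpoints' difference, ∂[p,q] = q − p. For instance
  ∂ce = e − c.
The 9×12 boundary matrix has rank 8 and Smith normal form diag(1,1,1,1,1,1,1,1).

Now H_k = ker ∂_k / im ∂_{k+1}, so:

  H_0: rank C_0 − rank ∂_1 = 9 − 8 = 1, and the invariant factors of ∂_1 are all 1, so H_0 = Z.
  H_1: rank ker ∂_1 − rank ∂_2 = (12 − 8) − 0 = 4, and there is no ∂_2, so H_1 = Z^4.

As a check, the Euler characteristic is 9 − 12 = -3, which agrees with 1 − 4 = -3.
(K is a triangulation of a wedge of 4 circles.)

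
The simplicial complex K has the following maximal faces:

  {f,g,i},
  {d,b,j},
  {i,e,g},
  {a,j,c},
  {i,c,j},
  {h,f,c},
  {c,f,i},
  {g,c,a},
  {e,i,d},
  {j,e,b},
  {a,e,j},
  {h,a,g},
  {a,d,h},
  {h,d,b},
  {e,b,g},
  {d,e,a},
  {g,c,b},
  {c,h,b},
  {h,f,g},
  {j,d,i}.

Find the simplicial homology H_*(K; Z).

We work with the vertex ordering a < b < c < d < e < f < g < h < i < j. The simplices of K, each written with vertices in increasing order, are:

  0-simplices (10): a, b, c, d, e, f, g, h, i, j
  1-simplices (30): ac, ad, ae, ag, ah, aj, bc, bd, be, bg, bh, bj, cf, cg, ch, ci, cj, de, dh, di, dj, eg, ei, ej, fg, fh, fi, gh, gi, ij
  2-simplices (20): acg, acj, ade, adh, aej, agh, bcg, bch, bdh, bdj, beg, bej, cfh, cfi, cij, dei, dij, egi, fgh, fgi

giving chain groups C_0 ≅ Z^10, C_1 ≅ Z^30, C_2 ≅ Z^20.

The boundary map ∂_1: C_1 → C_0 maps an edge to its endpoints' difference, ∂[p,q] = q − p.
The 10×30 boundary matrix has rank 9 and Smith normal form diag(1,1,1,1,1,1,1,1,1).

The boundary map ∂_2: C_2 → C_1 acts by ∂[p,q,r] = [q,r] − [p,r] + [p,q]. For instance
  ∂fgi = gi − fi + fg,
  ∂bdh = dh − bh + bd.
This gives a 30×20 integer matrix of rank 20; reducing to Smith normal form yields diagonal entries (1,1,1,1,1,1,1,1,1,1,1,1,1,1,1,1,1,1,1,2).

Reading off H_k = ker ∂_k / im ∂_{k+1}:

  H_0: rank C_0 − rank ∂_1 = 10 − 9 = 1, and the invariant factors of ∂_1 are all 1, so H_0 ≅ Z.
  H_1: rank ker ∂_1 − rank ∂_2 = (30 − 9) − 20 = 1, and ∂_2 has invariant factor 2 > 1, so H_1 ≅ Z ⊕ Z/2.
  H_2: rank ker ∂_2 − rank ∂_3 = (20 − 20) − 0 = 0, and there is no ∂_3, so H_2 ≅ 0.

H_0 = Z,  H_1 = Z ⊕ Z/2,  H_2 = 0.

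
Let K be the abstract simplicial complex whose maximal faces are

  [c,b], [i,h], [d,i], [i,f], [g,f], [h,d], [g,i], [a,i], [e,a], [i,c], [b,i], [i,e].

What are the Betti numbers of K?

b_0 = 1, b_1 = 4.

K has 9 vertices, 12 edges.
rank ∂_0 = 0, rank ∂_1 = 8 ⇒ b_0 = 9 − 0 − 8 = 1; all invariant factors of ∂_1 are 1 so no torsion. So H_0 ≅ Z.
rank ∂_1 = 8, rank ∂_2 = 0 ⇒ b_1 = 12 − 8 − 0 = 4. So H_1 ≅ Z^4.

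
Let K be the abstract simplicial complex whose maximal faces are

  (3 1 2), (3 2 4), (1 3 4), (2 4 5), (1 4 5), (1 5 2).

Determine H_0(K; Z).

H_0 = Z.

Fix the vertex order 1 < 2 < 3 < 4 < 5 and write every simplex with vertices in increasing order. Then dim K = 2 and the simplices of K are:

  0-simplices (5): [1], [2], [3], [4], [5]
  1-simplices (9): [1,2], [1,3], [1,4], [1,5], [2,3], [2,4], [2,5], [3,4], [4,5]
  2-simplices (6): [1,2,3], [1,2,5], [1,3,4], [1,4,5], [2,3,4], [2,4,5]

Hence C_0 ≅ Z^5, C_1 ≅ Z^9, C_2 ≅ Z^6.

Boundary ∂_1: C_1 → C_0 maps an edge to its endpoints' difference, ∂[p,q] = q − p. For instance
  ∂[2,4] = [4] − [2].
The 5×9 boundary matrix has rank 4 and Smith normal form diag(1,1,1,1).

The boundary map ∂_2: C_2 → C_1 acts by ∂[p,q,r] = [q,r] − [p,r] + [p,q]. For instance
  ∂[2,4,5] = [4,5] − [2,5] + [2,4],
  ∂[1,2,5] = [2,5] − [1,5] + [1,2].
The resulting 9×6 matrix has rank 5, and its Smith normal form has invariant factors (1,1,1,1,1).

Now H_k = ker ∂_k / im ∂_{k+1}, so:

  H_0: rank C_0 − rank ∂_1 = 5 − 4 = 1, and the invariant factors of ∂_1 are all 1, so H_0 = Z.

(K is a triangulation of the 2-sphere S^2.)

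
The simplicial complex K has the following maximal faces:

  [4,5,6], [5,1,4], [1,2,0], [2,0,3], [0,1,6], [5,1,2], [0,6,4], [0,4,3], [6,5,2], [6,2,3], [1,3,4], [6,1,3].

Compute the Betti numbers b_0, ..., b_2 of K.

Fix the vertex order 0 < 1 < 2 < 3 < 4 < 5 < 6 and write every simplex with vertices in increasing order. Then dim K = 2 and the simplices of K are:

  0-simplices (7): [0], [1], [2], [3], [4], [5], [6]
  1-simplices (18): [0,1], [0,2], [0,3], [0,4], [0,6], [1,2], [1,3], [1,4], [1,5], [1,6], [2,3], [2,5], [2,6], [3,4], [3,6], [4,5], [4,6], [5,6]
  2-simplices (12): [0,1,2], [0,1,6], [0,2,3], [0,3,4], [0,4,6], [1,2,5], [1,3,4], [1,3,6], [1,4,5], [2,3,6], [2,5,6], [4,5,6]

so the chain groups are C_0 ≅ Z^7, C_1 ≅ Z^18, C_2 ≅ Z^12.

∂_1: C_1 → C_0 sends each edge [p,q] (with p < q) to q − p.
This gives a 7×18 integer matrix of rank 6; reducing to Smith normal form yields diagonal entries (1,1,1,1,1,1).

The boundary map ∂_2: C_2 → C_1 maps a triangle to the signed sum of its edges. For instance
  ∂[0,1,6] = [1,6] − [0,6] + [0,1],
  ∂[1,2,5] = [2,5] − [1,5] + [1,2].
The 18×12 boundary matrix has rank 12 and Smith normal form diag(1,1,1,1,1,1,1,1,1,1,1,2).

Reading off H_k = ker ∂_k / im ∂_{k+1}:

  H_0: rank C_0 − rank ∂_1 = 7 − 6 = 1, and the invariant factors of ∂_1 are all 1, so H_0 = Z.
  H_1: rank ker ∂_1 − rank ∂_2 = (18 − 6) − 12 = 0, and ∂_2 has invariant factor 2 > 1, so H_1 = Z_2.
  H_2: rank ker ∂_2 − rank ∂_3 = (12 − 12) − 0 = 0, and there is no ∂_3, so H_2 = 0.

(K is a triangulation of the real projective plane RP^2.)

Hence the Betti numbers are b_0 = 1, b_1 = 0, b_2 = 0.

b_0 = 1, b_1 = 0, b_2 = 0.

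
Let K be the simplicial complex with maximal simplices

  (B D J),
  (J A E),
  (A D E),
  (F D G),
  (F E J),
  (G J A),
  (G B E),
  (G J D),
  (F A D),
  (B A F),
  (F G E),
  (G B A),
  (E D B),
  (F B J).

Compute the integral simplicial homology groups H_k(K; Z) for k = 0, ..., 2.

Fix the vertex order A < B < D < E < F < G < J and write every simplex with vertices in increasing order. Then dim K = 2 and the simplices of K are:

  0-simplices (7): A, B, D, E, F, G, J
  1-simplices (21): AB, AD, AE, AF, AG, AJ, BD, BE, BF, BG, BJ, DE, DF, DG, DJ, EF, EG, EJ, FG, FJ, GJ
  2-simplices (14): ABF, ABG, ADE, ADF, AEJ, AGJ, BDE, BDJ, BEG, BFJ, DFG, DGJ, EFG, EFJ

giving chain groups C_0 ≅ Z^7, C_1 ≅ Z^21, C_2 ≅ Z^14.

The boundary map ∂_1: C_1 → C_0 maps an edge to its endpoints' difference, ∂[p,q] = q − p. For instance
  ∂AJ = J − A.
As a 7×21 matrix over Z this has rank 6, with invariant factors (1,1,1,1,1,1).

The boundary map ∂_2: C_2 → C_1 maps a triangle to the signed sum of its edges. For instance
  ∂EFG = FG − EG + EF,
  ∂DGJ = GJ − DJ + DG.
The resulting 21×14 matrix has rank 13, and its Smith normal form has invariant factors (1,1,1,1,1,1,1,1,1,1,1,1,1).

Reading off H_k = ker ∂_k / im ∂_{k+1}:

  H_0: rank C_0 − rank ∂_1 = 7 − 6 = 1, and the invariant factors of ∂_1 are all 1, so H_0 ≅ Z.
  H_1: rank ker ∂_1 − rank ∂_2 = (21 − 6) − 13 = 2, and the invariant factors of ∂_2 are all 1, so H_1 ≅ Z^2.
  H_2: rank ker ∂_2 − rank ∂_3 = (14 − 13) − 0 = 1, and there is no ∂_3, so H_2 ≅ Z.

H_0 = Z,  H_1 = Z^2,  H_2 = Z.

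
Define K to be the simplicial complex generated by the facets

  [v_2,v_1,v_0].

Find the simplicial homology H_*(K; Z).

Fix the vertex order v_0 < v_1 < v_2 and write every simplex with vertices in increasing order. Then dim K = 2 and the simplices of K are:

  0-simplices (3): [v_0], [v_1], [v_2]
  1-simplices (3): [v_0,v_1], [v_0,v_2], [v_1,v_2]
  2-simplices (1): [v_0,v_1,v_2]

Hence C_0 ≅ Z^3, C_1 ≅ Z^3, C_2 ≅ Z^1.

The boundary map ∂_1: C_1 → C_0 sends each edge [p,q] (with p < q) to q − p.
As a 3×3 matrix over Z this has rank 2, with invariant factors (1,1).

∂_2: C_2 → C_1 sends each 2-simplex [p,q,r] to [q,r] − [p,r] + [p,q]. For instance
  ∂[v_0,v_1,v_2] = [v_1,v_2] − [v_0,v_2] + [v_0,v_1].
As a 3×1 matrix over Z this has rank 1, with invariant factors (1).

Computing H_k = (kernel of ∂_k) / (image of ∂_{k+1}):

  H_0: rank C_0 − rank ∂_1 = 3 − 2 = 1, and the invariant factors of ∂_1 are all 1, so H_0 = Z.
  H_1: rank ker ∂_1 − rank ∂_2 = (3 − 2) − 1 = 0, and the invariant factors of ∂_2 are all 1, so H_1 = 0.
  H_2: rank ker ∂_2 − rank ∂_3 = (1 − 1) − 0 = 0, and there is no ∂_3, so H_2 = 0.

(K is a triangulation of the 2-simplex.)

H_0 = Z,  H_1 = 0,  H_2 = 0.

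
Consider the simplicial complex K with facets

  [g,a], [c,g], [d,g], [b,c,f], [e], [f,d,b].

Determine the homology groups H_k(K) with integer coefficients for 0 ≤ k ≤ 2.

Take the total order a < b < c < d < e < f < g on the vertex set. Then K (dimension 2) consists of the simplices:

  0-simplices (7): a, b, c, d, e, f, g
  1-simplices (8): ag, bc, bd, bf, cf, cg, df, dg
  2-simplices (2): bcf, bdf

Hence C_0 ≅ Z^7, C_1 ≅ Z^8, C_2 ≅ Z^2.

Boundary ∂_1: C_1 → C_0 sends each edge [p,q] (with p < q) to q − p. For instance
  ∂bf = f − b.
The resulting 7×8 matrix has rank 5, and its Smith normal form has invariant factors (1,1,1,1,1).

The boundary map ∂_2: C_2 → C_1 sends each 2-simplex [p,q,r] to [q,r] − [p,r] + [p,q]. For instance
  ∂bcf = cf − bf + bc,
  ∂bdf = df − bf + bd.
The 8×2 boundary matrix has rank 2 and Smith normal form diag(1,1).

Now H_k = ker ∂_k / im ∂_{k+1}, so:

  H_0: rank C_0 − rank ∂_1 = 7 − 5 = 2, and the invariant factors of ∂_1 are all 1, so H_0 = Z^2.
  H_1: rank ker ∂_1 − rank ∂_2 = (8 − 5) − 2 = 1, and the invariant factors of ∂_2 are all 1, so H_1 = Z.
  H_2: rank ker ∂_2 − rank ∂_3 = (2 − 2) − 0 = 0, and there is no ∂_3, so H_2 = 0.

As a check, the Euler characteristic is 7 − 8 + 2 = 1, which agrees with 2 − 1 + 0 = 1.

H_0 ≅ Z^2,  H_1 ≅ Z,  H_2 = 0.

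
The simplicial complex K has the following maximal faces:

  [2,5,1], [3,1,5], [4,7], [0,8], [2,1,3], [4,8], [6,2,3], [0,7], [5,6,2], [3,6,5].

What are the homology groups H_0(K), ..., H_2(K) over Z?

H_0 = Z^2,  H_1 = Z,  H_2 = Z.

Take the total order 0 < 1 < 2 < 3 < 4 < 5 < 6 < 7 < 8 on the vertex set. Then K (dimension 2) consists of the simplices:

  0-simplices (9): [0], [1], [2], [3], [4], [5], [6], [7], [8]
  1-simplices (13): [0,7], [0,8], [1,2], [1,3], [1,5], [2,3], [2,5], [2,6], [3,5], [3,6], [4,7], [4,8], [5,6]
  2-simplices (6): [1,2,3], [1,2,5], [1,3,5], [2,3,6], [2,5,6], [3,5,6]

Hence C_0 ≅ Z^9, C_1 ≅ Z^13, C_2 ≅ Z^6.

∂_1: C_1 → C_0 maps an edge to its endpoints' difference, ∂[p,q] = q − p. For instance
  ∂[2,5] = [5] − [2].
The resulting 9×13 matrix has rank 7, and its Smith normal form has invariant factors (1,1,1,1,1,1,1).

∂_2: C_2 → C_1 acts by ∂[p,q,r] = [q,r] − [p,r] + [p,q]. For instance
  ∂[2,5,6] = [5,6] − [2,6] + [2,5],
  ∂[1,3,5] = [3,5] − [1,5] + [1,3].
The 13×6 boundary matrix has rank 5 and Smith normal form diag(1,1,1,1,1).

Computing H_k = (kernel of ∂_k) / (image of ∂_{k+1}):

  H_0: rank C_0 − rank ∂_1 = 9 − 7 = 2, and the invariant factors of ∂_1 are all 1, so H_0 = Z^2.
  H_1: rank ker ∂_1 − rank ∂_2 = (13 − 7) − 5 = 1, and the invariant factors of ∂_2 are all 1, so H_1 = Z.
  H_2: rank ker ∂_2 − rank ∂_3 = (6 − 5) − 0 = 1, and there is no ∂_3, so H_2 = Z.

As a check, the Euler characteristic is 9 − 13 + 6 = 2, which agrees with 2 − 1 + 1 = 2.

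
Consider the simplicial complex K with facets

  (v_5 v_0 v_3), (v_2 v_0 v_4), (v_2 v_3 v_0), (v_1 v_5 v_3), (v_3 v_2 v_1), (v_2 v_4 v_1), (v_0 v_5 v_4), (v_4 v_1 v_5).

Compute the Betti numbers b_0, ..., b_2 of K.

Order the vertices as v_0 < v_1 < v_2 < v_3 < v_4 < v_5. Listing each simplex with vertices in this order, K has dimension 2 with simplices:

  0-simplices (6): [v_0], [v_1], [v_2], [v_3], [v_4], [v_5]
  1-simplices (12): [v_0,v_2], [v_0,v_3], [v_0,v_4], [v_0,v_5], [v_1,v_2], [v_1,v_3], [v_1,v_4], [v_1,v_5], [v_2,v_3], [v_2,v_4], [v_3,v_5], [v_4,v_5]
  2-simplices (8): [v_0,v_2,v_3], [v_0,v_2,v_4], [v_0,v_3,v_5], [v_0,v_4,v_5], [v_1,v_2,v_3], [v_1,v_2,v_4], [v_1,v_3,v_5], [v_1,v_4,v_5]

giving chain groups C_0 ≅ Z^6, C_1 ≅ Z^12, C_2 ≅ Z^8.

∂_1: C_1 → C_0 maps an edge to its endpoints' difference, ∂[p,q] = q − p. For instance
  ∂[v_0,v_5] = [v_5] − [v_0].
As a 6×12 matrix over Z this has rank 5, with invariant factors (1,1,1,1,1).

Boundary ∂_2: C_2 → C_1 acts by ∂[p,q,r] = [q,r] − [p,r] + [p,q]. For instance
  ∂[v_0,v_3,v_5] = [v_3,v_5] − [v_0,v_5] + [v_0,v_3],
  ∂[v_1,v_2,v_3] = [v_2,v_3] − [v_1,v_3] + [v_1,v_2].
The 12×8 boundary matrix has rank 7 and Smith normal form diag(1,1,1,1,1,1,1).

From H_k ≅ ker(∂_k) / im(∂_{k+1}) we obtain:

  H_0: rank C_0 − rank ∂_1 = 6 − 5 = 1, and the invariant factors of ∂_1 are all 1, so H_0 ≅ Z.
  H_1: rank ker ∂_1 − rank ∂_2 = (12 − 5) − 7 = 0, and the invariant factors of ∂_2 are all 1, so H_1 ≅ 0.
  H_2: rank ker ∂_2 − rank ∂_3 = (8 − 7) − 0 = 1, and there is no ∂_3, so H_2 ≅ Z.

As a check, the Euler characteristic is 6 − 12 + 8 = 2, which agrees with 1 − 0 + 1 = 2.

Hence the Betti numbers are b_0 = 1, b_1 = 0, b_2 = 1.

b_0 = 1, b_1 = 0, b_2 = 1.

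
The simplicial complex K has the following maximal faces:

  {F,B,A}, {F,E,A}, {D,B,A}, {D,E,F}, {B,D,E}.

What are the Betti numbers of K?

We work with the vertex ordering A < B < D < E < F. The simplices of K, each written with vertices in increasing order, are:

  0-simplices (5): A, B, D, E, F
  1-simplices (10): AB, AD, AE, AF, BD, BE, BF, DE, DF, EF
  2-simplices (5): ABD, ABF, AEF, BDE, DEF

giving chain groups C_0 ≅ Z^5, C_1 ≅ Z^10, C_2 ≅ Z^5.

The boundary map ∂_1: C_1 → C_0 sends each edge [p,q] (with p < q) to q − p. For instance
  ∂AB = B − A.
This gives a 5×10 integer matrix of rank 4; reducing to Smith normal form yields diagonal entries (1,1,1,1).

∂_2: C_2 → C_1 maps a triangle to the signed sum of its edges. For instance
  ∂ABF = BF − AF + AB,
  ∂AEF = EF − AF + AE.
As a 10×5 matrix over Z this has rank 5, with invariant factors (1,1,1,1,1).

Computing H_k = (kernel of ∂_k) / (image of ∂_{k+1}):

  H_0: rank C_0 − rank ∂_1 = 5 − 4 = 1, and the invariant factors of ∂_1 are all 1, so H_0 = Z.
  H_1: rank ker ∂_1 − rank ∂_2 = (10 − 4) − 5 = 1, and the invariant factors of ∂_2 are all 1, so H_1 = Z.
  H_2: rank ker ∂_2 − rank ∂_3 = (5 − 5) − 0 = 0, and there is no ∂_3, so H_2 = 0.

As a check, the Euler characteristic is 5 − 10 + 5 = 0, which agrees with 1 − 1 + 0 = 0.

Hence the Betti numbers are b_0 = 1, b_1 = 1, b_2 = 0.

b_0 = 1, b_1 = 1, b_2 = 0.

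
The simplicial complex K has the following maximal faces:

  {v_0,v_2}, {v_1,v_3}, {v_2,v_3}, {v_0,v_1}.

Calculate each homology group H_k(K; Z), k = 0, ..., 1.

H_0 = Z,  H_1 = Z.

Fix the vertex order v_0 < v_1 < v_2 < v_3 and write every simplex with vertices in increasing order. Then dim K = 1 and the simplices of K are:

  0-simplices (4): [v_0], [v_1], [v_2], [v_3]
  1-simplices (4): [v_0,v_1], [v_0,v_2], [v_1,v_3], [v_2,v_3]

Hence C_0 ≅ Z^4, C_1 ≅ Z^4.

∂_1: C_1 → C_0 sends each edge [p,q] (with p < q) to q − p. For instance
  ∂[v_2,v_3] = [v_3] − [v_2].
The 4×4 boundary matrix has rank 3 and Smith normal form diag(1,1,1).

From H_k ≅ ker(∂_k) / im(∂_{k+1}) we obtain:

  H_0: rank C_0 − rank ∂_1 = 4 − 3 = 1, and the invariant factors of ∂_1 are all 1, so H_0 ≅ Z.
  H_1: rank ker ∂_1 − rank ∂_2 = (4 − 3) − 0 = 1, and there is no ∂_2, so H_1 ≅ Z.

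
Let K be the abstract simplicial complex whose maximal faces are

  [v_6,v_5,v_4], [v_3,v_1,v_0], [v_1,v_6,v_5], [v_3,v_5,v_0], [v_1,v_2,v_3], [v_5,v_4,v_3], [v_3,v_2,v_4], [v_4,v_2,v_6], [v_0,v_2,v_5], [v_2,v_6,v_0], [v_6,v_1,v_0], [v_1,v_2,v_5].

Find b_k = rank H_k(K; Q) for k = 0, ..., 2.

b_0 = 1, b_1 = 0, b_2 = 0.

Fix the vertex order v_0 < v_1 < v_2 < v_3 < v_4 < v_5 < v_6 and write every simplex with vertices in increasing order. Then dim K = 2 and the simplices of K are:

  0-simplices (7): [v_0], [v_1], [v_2], [v_3], [v_4], [v_5], [v_6]
  1-simplices (18): (18 of them)
  2-simplices (12): (12 of them)

so the chain groups are C_0 ≅ Z^7, C_1 ≅ Z^18, C_2 ≅ Z^12.

Boundary ∂_1: C_1 → C_0 maps an edge to its endpoints' difference, ∂[p,q] = q − p.
This gives a 7×18 integer matrix of rank 6; reducing to Smith normal form yields diagonal entries (1,1,1,1,1,1).

The boundary map ∂_2: C_2 → C_1 acts by ∂[p,q,r] = [q,r] − [p,r] + [p,q]. For instance
  ∂[v_0,v_1,v_6] = [v_1,v_6] − [v_0,v_6] + [v_0,v_1],
  ∂[v_4,v_5,v_6] = [v_5,v_6] − [v_4,v_6] + [v_4,v_5].
The resulting 18×12 matrix has rank 12, and its Smith normal form has invariant factors (1,1,1,1,1,1,1,1,1,1,1,2).

Reading off H_k = ker ∂_k / im ∂_{k+1}:

  H_0: rank C_0 − rank ∂_1 = 7 − 6 = 1, and the invariant factors of ∂_1 are all 1, so H_0 = Z.
  H_1: rank ker ∂_1 − rank ∂_2 = (18 − 6) − 12 = 0, and ∂_2 has invariant factor 2 > 1, so H_1 = Z/2Z.
  H_2: rank ker ∂_2 − rank ∂_3 = (12 − 12) − 0 = 0, and there is no ∂_3, so H_2 = 0.

Hence the Betti numbers are b_0 = 1, b_1 = 0, b_2 = 0.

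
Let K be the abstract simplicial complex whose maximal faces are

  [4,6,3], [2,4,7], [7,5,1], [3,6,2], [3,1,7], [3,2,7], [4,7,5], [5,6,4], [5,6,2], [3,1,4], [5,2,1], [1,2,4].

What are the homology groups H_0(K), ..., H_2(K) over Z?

H_0 = Z,  H_1 = Z/2Z,  H_2 = 0.

Order the vertices as 1 < 2 < 3 < 4 < 5 < 6 < 7. Listing each simplex with vertices in this order, K has dimension 2 with simplices:

  0-simplices (7): [1], [2], [3], [4], [5], [6], [7]
  1-simplices (18): [1,2], [1,3], [1,4], [1,5], [1,7], [2,3], [2,4], [2,5], [2,6], [2,7], [3,4], [3,6], [3,7], [4,5], [4,6], [4,7], [5,6], [5,7]
  2-simplices (12): [1,2,4], [1,2,5], [1,3,4], [1,3,7], [1,5,7], [2,3,6], [2,3,7], [2,4,7], [2,5,6], [3,4,6], [4,5,6], [4,5,7]

Hence C_0 ≅ Z^7, C_1 ≅ Z^18, C_2 ≅ Z^12.

The boundary map ∂_1: C_1 → C_0 sends each edge [p,q] (with p < q) to q − p. For instance
  ∂[1,7] = [7] − [1].
The resulting 7×18 matrix has rank 6, and its Smith normal form has invariant factors (1,1,1,1,1,1).

The boundary map ∂_2: C_2 → C_1 maps a triangle to the signed sum of its edges. For instance
  ∂[1,2,5] = [2,5] − [1,5] + [1,2],
  ∂[2,5,6] = [5,6] − [2,6] + [2,5].
This gives a 18×12 integer matrix of rank 12; reducing to Smith normal form yields diagonal entries (1,1,1,1,1,1,1,1,1,1,1,2).

Now H_k = ker ∂_k / im ∂_{k+1}, so:

  H_0: rank C_0 − rank ∂_1 = 7 − 6 = 1, and the invariant factors of ∂_1 are all 1, so H_0 ≅ Z.
  H_1: rank ker ∂_1 − rank ∂_2 = (18 − 6) − 12 = 0, and ∂_2 has invariant factor 2 > 1, so H_1 ≅ Z/2Z.
  H_2: rank ker ∂_2 − rank ∂_3 = (12 − 12) − 0 = 0, and there is no ∂_3, so H_2 ≅ 0.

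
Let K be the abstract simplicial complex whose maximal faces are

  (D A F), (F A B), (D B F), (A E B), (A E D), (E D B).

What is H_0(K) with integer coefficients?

H_0 = Z.

Fix the vertex order A < B < D < E < F and write every simplex with vertices in increasing order. Then dim K = 2 and the simplices of K are:

  0-simplices (5): A, B, D, E, F
  1-simplices (9): AB, AD, AE, AF, BD, BE, BF, DE, DF
  2-simplices (6): ABE, ABF, ADE, ADF, BDE, BDF

giving chain groups C_0 ≅ Z^5, C_1 ≅ Z^9, C_2 ≅ Z^6.

∂_1: C_1 → C_0 sends each edge [p,q] (with p < q) to q − p. For instance
  ∂AB = B − A.
The 5×9 boundary matrix has rank 4 and Smith normal form diag(1,1,1,1).

Boundary ∂_2: C_2 → C_1 acts by ∂[p,q,r] = [q,r] − [p,r] + [p,q]. For instance
  ∂BDE = DE − BE + BD,
  ∂ADF = DF − AF + AD.
The 9×6 boundary matrix has rank 5 and Smith normal form diag(1,1,1,1,1).

From H_k ≅ ker(∂_k) / im(∂_{k+1}) we obtain:

  H_0: rank C_0 − rank ∂_1 = 5 − 4 = 1, and the invariant factors of ∂_1 are all 1, so H_0 = Z.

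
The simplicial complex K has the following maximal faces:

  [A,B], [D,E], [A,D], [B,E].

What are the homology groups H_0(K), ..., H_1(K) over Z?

H_0 = Z,  H_1 = Z.

Order the vertices as A < B < D < E. Listing each simplex with vertices in this order, K has dimension 1 with simplices:

  0-simplices (4): A, B, D, E
  1-simplices (4): AB, AD, BE, DE

Hence C_0 ≅ Z^4, C_1 ≅ Z^4.

The boundary map ∂_1: C_1 → C_0 sends each edge [p,q] (with p < q) to q − p. For instance
  ∂BE = E − B.
The resulting 4×4 matrix has rank 3, and its Smith normal form has invariant factors (1,1,1).

From H_k ≅ ker(∂_k) / im(∂_{k+1}) we obtain:

  H_0: rank C_0 − rank ∂_1 = 4 − 3 = 1, and the invariant factors of ∂_1 are all 1, so H_0 ≅ Z.
  H_1: rank ker ∂_1 − rank ∂_2 = (4 − 3) − 0 = 1, and there is no ∂_2, so H_1 ≅ Z.

As a check, the Euler characteristic is 4 − 4 = 0, which agrees with 1 − 1 = 0.
(K is a triangulation of the circle S^1.)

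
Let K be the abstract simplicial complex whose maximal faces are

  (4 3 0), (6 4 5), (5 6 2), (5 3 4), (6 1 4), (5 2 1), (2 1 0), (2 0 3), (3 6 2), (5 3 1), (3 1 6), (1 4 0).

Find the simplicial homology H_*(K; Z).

Fix the vertex order 0 < 1 < 2 < 3 < 4 < 5 < 6 and write every simplex with vertices in increasing order. Then dim K = 2 and the simplices of K are:

  0-simplices (7): [0], [1], [2], [3], [4], [5], [6]
  1-simplices (18): [0,1], [0,2], [0,3], [0,4], [1,2], [1,3], [1,4], [1,5], [1,6], [2,3], [2,5], [2,6], [3,4], [3,5], [3,6], [4,5], [4,6], [5,6]
  2-simplices (12): [0,1,2], [0,1,4], [0,2,3], [0,3,4], [1,2,5], [1,3,5], [1,3,6], [1,4,6], [2,3,6], [2,5,6], [3,4,5], [4,5,6]

Hence C_0 ≅ Z^7, C_1 ≅ Z^18, C_2 ≅ Z^12.

The boundary map ∂_1: C_1 → C_0 is given by ∂[p,q] = [q] − [p]. For instance
  ∂[1,2] = [2] − [1].
This gives a 7×18 integer matrix of rank 6; reducing to Smith normal form yields diagonal entries (1,1,1,1,1,1).

Boundary ∂_2: C_2 → C_1 acts by ∂[p,q,r] = [q,r] − [p,r] + [p,q]. For instance
  ∂[2,5,6] = [5,6] − [2,6] + [2,5],
  ∂[2,3,6] = [3,6] − [2,6] + [2,3].
The resulting 18×12 matrix has rank 12, and its Smith normal form has invariant factors (1,1,1,1,1,1,1,1,1,1,1,2).

Computing H_k = (kernel of ∂_k) / (image of ∂_{k+1}):

  H_0: rank C_0 − rank ∂_1 = 7 − 6 = 1, and the invariant factors of ∂_1 are all 1, so H_0 ≅ Z.
  H_1: rank ker ∂_1 − rank ∂_2 = (18 − 6) − 12 = 0, and ∂_2 has invariant factor 2 > 1, so H_1 ≅ Z/2.
  H_2: rank ker ∂_2 − rank ∂_3 = (12 − 12) − 0 = 0, and there is no ∂_3, so H_2 ≅ 0.

H_0 = Z,  H_1 = Z/2,  H_2 = 0.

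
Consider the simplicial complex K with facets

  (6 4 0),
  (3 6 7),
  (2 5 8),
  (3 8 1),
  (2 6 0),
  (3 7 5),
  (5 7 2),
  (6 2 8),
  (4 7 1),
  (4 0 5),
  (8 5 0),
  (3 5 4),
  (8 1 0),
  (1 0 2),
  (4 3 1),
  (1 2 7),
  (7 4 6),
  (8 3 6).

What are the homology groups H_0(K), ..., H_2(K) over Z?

H_0 = Z,  H_1 = Z ⊕ Z/2Z,  H_2 = 0.

Order the vertices as 0 < 1 < 2 < 3 < 4 < 5 < 6 < 7 < 8. Listing each simplex with vertices in this order, K has dimension 2 with simplices:

  0-simplices (9): [0], [1], [2], [3], [4], [5], [6], [7], [8]
  1-simplices (27): (27 of them)
  2-simplices (18): [0,1,2], [0,1,8], [0,2,6], [0,4,5], [0,4,6], [0,5,8], [1,2,7], [1,3,4], [1,3,8], [1,4,7], [2,5,7], [2,5,8], [2,6,8], [3,4,5], [3,5,7], [3,6,7], [3,6,8], [4,6,7]

Hence C_0 ≅ Z^9, C_1 ≅ Z^27, C_2 ≅ Z^18.

∂_1: C_1 → C_0 sends each edge [p,q] (with p < q) to q − p.
As a 9×27 matrix over Z this has rank 8, with invariant factors (1,1,1,1,1,1,1,1).

The boundary map ∂_2: C_2 → C_1 maps a triangle to the signed sum of its edges. For instance
  ∂[3,6,7] = [6,7] − [3,7] + [3,6],
  ∂[0,2,6] = [2,6] − [0,6] + [0,2].
As a 27×18 matrix over Z this has rank 18, with invariant factors (1,1,1,1,1,1,1,1,1,1,1,1,1,1,1,1,1,2).

Now H_k = ker ∂_k / im ∂_{k+1}, so:

  H_0: rank C_0 − rank ∂_1 = 9 − 8 = 1, and the invariant factors of ∂_1 are all 1, so H_0 = Z.
  H_1: rank ker ∂_1 − rank ∂_2 = (27 − 8) − 18 = 1, and ∂_2 has invariant factor 2 > 1, so H_1 = Z ⊕ Z/2Z.
  H_2: rank ker ∂_2 − rank ∂_3 = (18 − 18) − 0 = 0, and there is no ∂_3, so H_2 = 0.

As a check, the Euler characteristic is 9 − 27 + 18 = 0, which agrees with 1 − 1 + 0 = 0.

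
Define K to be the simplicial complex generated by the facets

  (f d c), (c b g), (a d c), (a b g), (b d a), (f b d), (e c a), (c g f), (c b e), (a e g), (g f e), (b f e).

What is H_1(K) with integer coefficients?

We work with the vertex ordering a < b < c < d < e < f < g. The simplices of K, each written with vertices in increasing order, are:

  0-simplices (7): a, b, c, d, e, f, g
  1-simplices (18): ab, ac, ad, ae, ag, bc, bd, be, bf, bg, cd, ce, cf, cg, df, ef, eg, fg
  2-simplices (12): abd, abg, acd, ace, aeg, bce, bcg, bdf, bef, cdf, cfg, efg

Hence C_0 ≅ Z^7, C_1 ≅ Z^18, C_2 ≅ Z^12.

∂_1: C_1 → C_0 sends each edge [p,q] (with p < q) to q − p. For instance
  ∂ce = e − c.
This gives a 7×18 integer matrix of rank 6; reducing to Smith normal form yields diagonal entries (1,1,1,1,1,1).

Boundary ∂_2: C_2 → C_1 maps a triangle to the signed sum of its edges. For instance
  ∂bef = ef − bf + be,
  ∂efg = fg − eg + ef.
As a 18×12 matrix over Z this has rank 12, with invariant factors (1,1,1,1,1,1,1,1,1,1,1,2).

Reading off H_k = ker ∂_k / im ∂_{k+1}:

  H_1: rank ker ∂_1 − rank ∂_2 = (18 − 6) − 12 = 0, and ∂_2 has invariant factor 2 > 1, so H_1 = Z/2.

(K is a triangulation of the real projective plane RP^2.)

H_1 = Z/2.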